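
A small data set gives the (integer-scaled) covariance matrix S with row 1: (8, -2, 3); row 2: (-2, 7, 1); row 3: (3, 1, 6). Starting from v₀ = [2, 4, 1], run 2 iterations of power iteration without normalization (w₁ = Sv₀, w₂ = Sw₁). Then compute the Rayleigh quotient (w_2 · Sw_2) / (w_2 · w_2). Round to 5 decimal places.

w1 = Sv₀ = (11, 25, 16)
w2 = Sw1 = (86, 169, 154)
Sw2 = (812, 1165, 1351)
w2·Sw2 = 86·812 + 169·1165 + 154·1351 = 474771; w2·w2 = 86·86 + 169·169 + 154·154 = 59673
λ ≈ 474771/59673 = 7.95621

λ ≈ 7.95621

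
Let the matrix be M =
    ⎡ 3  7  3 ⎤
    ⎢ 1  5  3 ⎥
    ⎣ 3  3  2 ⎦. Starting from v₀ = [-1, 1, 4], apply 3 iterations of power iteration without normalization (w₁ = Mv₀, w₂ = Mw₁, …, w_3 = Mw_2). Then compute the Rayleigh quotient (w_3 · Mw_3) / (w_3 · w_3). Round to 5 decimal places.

9.52937

w1 = Mv₀ = (16, 16, 8)
w2 = Mw1 = (184, 120, 112)
w3 = Mw2 = (1728, 1120, 1136)
Mw3 = (16432, 10736, 10816)
w3·Mw3 = 1728·16432 + 1120·10736 + 1136·10816 = 52705792; w3·w3 = 1728·1728 + 1120·1120 + 1136·1136 = 5530880
λ ≈ 52705792/5530880 = 9.52937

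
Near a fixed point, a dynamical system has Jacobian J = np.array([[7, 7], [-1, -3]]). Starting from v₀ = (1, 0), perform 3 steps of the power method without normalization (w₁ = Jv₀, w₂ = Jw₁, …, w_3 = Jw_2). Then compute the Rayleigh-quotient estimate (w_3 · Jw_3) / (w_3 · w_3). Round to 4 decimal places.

w1 = Jv₀ = (7·1 + 7·0; (-1)·1 + (-3)·0) = (7, -1)
w2 = Jw1 = (7·7 + 7·(-1); (-1)·7 + (-3)·(-1)) = (42, -4)
w3 = Jw2 = (266, -30)
Jw3 = (1652, -176)
w3·Jw3 = 266·1652 + (-30)·(-176) = 444712; w3·w3 = 266·266 + (-30)·(-30) = 71656
λ ≈ 444712/71656 = 6.2062

λ ≈ 6.2062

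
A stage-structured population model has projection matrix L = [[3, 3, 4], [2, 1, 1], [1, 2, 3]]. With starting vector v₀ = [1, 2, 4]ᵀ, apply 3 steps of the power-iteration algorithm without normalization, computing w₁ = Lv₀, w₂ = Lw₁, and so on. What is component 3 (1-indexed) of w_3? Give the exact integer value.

593

w1 = Lv₀ = (25, 8, 17)
w2 = Lw1 = (167, 75, 92)
w3 = Lw2 = (1094, 501, 593)
The requested component of w3 is 593.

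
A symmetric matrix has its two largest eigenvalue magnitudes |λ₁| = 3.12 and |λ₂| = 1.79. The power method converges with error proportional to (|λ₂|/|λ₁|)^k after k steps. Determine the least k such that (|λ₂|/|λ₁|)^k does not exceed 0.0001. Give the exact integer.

|λ₂/λ₁| = 1.79/3.12 = 0.57372
Need k ≥ ln(0.0001) / ln(0.57372) = -9.2103 / -0.5556 ≈ 16.577
Smallest integer k satisfying the bound: 17

17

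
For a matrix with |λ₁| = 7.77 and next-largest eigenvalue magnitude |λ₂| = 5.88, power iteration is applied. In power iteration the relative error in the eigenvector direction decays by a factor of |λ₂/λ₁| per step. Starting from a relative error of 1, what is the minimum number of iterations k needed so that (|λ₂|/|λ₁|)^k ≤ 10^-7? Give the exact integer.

58

|λ₂/λ₁| = 5.88/7.77 = 0.75676
Need k ≥ ln(10^-7) / ln(0.75676) = -16.1181 / -0.2787 ≈ 57.830
Smallest integer k satisfying the bound: 58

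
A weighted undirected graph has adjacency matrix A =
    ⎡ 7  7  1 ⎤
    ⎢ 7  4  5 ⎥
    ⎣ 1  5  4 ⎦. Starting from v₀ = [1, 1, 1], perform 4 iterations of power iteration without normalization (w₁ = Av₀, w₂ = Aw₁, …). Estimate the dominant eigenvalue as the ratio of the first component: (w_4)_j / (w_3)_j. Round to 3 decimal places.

λ ≈ 14.320

w1 = Av₀ = (7·1 + 7·1 + 1·1; 7·1 + 4·1 + 5·1; 1·1 + 5·1 + 4·1) = (15, 16, 10)
w2 = Aw1 = (7·15 + 7·16 + 1·10; 7·15 + 4·16 + 5·10; 1·15 + 5·16 + 4·10) = (227, 219, 135)
w3 = Aw2 = (3257, 3140, 1862)
w4 = Aw3 = (46641, 44669, 26405)
Ratio at component: 46641 / 3257 = 14.320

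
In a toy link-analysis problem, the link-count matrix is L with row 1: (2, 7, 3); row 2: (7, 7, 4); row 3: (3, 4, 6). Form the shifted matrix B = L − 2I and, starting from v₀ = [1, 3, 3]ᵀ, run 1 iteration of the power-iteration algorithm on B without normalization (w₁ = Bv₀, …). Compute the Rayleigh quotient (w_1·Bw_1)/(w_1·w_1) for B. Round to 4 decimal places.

μ ≈ 12.6320

B = L − 2I has rows (0, 7, 3); (7, 5, 4); (3, 4, 4)
w1 = Bv₀ = (0·1 + 7·3 + 3·3; 7·1 + 5·3 + 4·3; 3·1 + 4·3 + 4·3) = (30, 34, 27)
Bw1 = (319, 488, 334)
w1·Bw1 = 35180; w1·w1 = 2785; μ ≈ 35180/2785 = 12.6320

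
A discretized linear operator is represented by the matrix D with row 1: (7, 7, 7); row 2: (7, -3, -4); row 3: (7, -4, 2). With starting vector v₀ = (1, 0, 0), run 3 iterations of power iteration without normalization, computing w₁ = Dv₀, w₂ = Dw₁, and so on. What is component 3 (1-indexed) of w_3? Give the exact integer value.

1099

w1 = Dv₀ = (7·1 + 7·0 + 7·0; 7·1 + (-3)·0 + (-4)·0; 7·1 + (-4)·0 + 2·0) = (7, 7, 7)
w2 = Dw1 = (7·7 + 7·7 + 7·7; 7·7 + (-3)·7 + (-4)·7; 7·7 + (-4)·7 + 2·7) = (147, 0, 35)
w3 = Dw2 = (1274, 889, 1099)
The requested component of w3 is 1099.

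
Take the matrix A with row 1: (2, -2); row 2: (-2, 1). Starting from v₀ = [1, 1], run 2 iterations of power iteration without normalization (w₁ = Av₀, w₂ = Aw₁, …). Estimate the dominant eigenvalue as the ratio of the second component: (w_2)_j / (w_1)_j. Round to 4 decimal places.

w1 = Av₀ = (2·1 + (-2)·1; (-2)·1 + 1·1) = (0, -1)
w2 = Aw1 = (2·0 + (-2)·(-1); (-2)·0 + 1·(-1)) = (2, -1)
Ratio at component: -1 / -1 = 1.0000

1.0000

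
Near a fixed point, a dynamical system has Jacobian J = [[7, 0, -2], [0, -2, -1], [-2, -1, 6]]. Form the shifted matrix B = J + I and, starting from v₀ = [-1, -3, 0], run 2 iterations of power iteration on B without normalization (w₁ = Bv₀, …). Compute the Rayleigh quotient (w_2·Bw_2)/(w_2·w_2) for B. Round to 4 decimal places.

B = J + I has rows (8, 0, -2); (0, -1, -1); (-2, -1, 7)
w1 = Bv₀ = (-8, 3, 5)
w2 = Bw1 = (-74, -8, 48)
Bw2 = (-688, -40, 492)
w2·Bw2 = 74848; w2·w2 = 7844; μ ≈ 74848/7844 = 9.5421

9.5421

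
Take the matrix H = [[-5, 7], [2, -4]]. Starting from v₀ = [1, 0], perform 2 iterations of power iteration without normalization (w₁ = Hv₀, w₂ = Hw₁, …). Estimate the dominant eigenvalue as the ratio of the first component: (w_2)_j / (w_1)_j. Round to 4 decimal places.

w1 = Hv₀ = ((-5)·1 + 7·0; 2·1 + (-4)·0) = (-5, 2)
w2 = Hw1 = ((-5)·(-5) + 7·2; 2·(-5) + (-4)·2) = (39, -18)
Ratio at component: 39 / -5 = -7.8000

λ ≈ -7.8000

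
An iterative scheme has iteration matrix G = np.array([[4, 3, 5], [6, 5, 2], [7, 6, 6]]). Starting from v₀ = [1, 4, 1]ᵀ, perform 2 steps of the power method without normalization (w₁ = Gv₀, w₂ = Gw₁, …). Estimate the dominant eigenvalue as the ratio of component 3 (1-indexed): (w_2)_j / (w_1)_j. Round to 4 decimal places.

14.5135

w1 = Gv₀ = (21, 28, 37)
w2 = Gw1 = (353, 340, 537)
Ratio at component: 537 / 37 = 14.5135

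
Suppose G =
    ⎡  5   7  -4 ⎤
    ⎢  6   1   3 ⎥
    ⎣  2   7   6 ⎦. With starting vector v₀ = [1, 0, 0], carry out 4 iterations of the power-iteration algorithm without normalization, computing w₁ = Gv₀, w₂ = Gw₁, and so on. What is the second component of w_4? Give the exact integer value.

4974

w1 = Gv₀ = (5·1 + 7·0 + (-4)·0; 6·1 + 1·0 + 3·0; 2·1 + 7·0 + 6·0) = (5, 6, 2)
w2 = Gw1 = (5·5 + 7·6 + (-4)·2; 6·5 + 1·6 + 3·2; 2·5 + 7·6 + 6·2) = (59, 42, 64)
w3 = Gw2 = (333, 588, 796)
w4 = Gw3 = (2597, 4974, 9558)
The requested component of w4 is 4974.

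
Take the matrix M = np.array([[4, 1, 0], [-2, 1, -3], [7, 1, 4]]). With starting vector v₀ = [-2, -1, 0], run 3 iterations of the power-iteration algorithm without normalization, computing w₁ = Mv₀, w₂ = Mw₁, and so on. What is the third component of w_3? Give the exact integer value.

w1 = Mv₀ = (-9, 3, -15)
w2 = Mw1 = (-33, 66, -120)
w3 = Mw2 = (-66, 492, -645)
The requested component of w3 is -645.

-645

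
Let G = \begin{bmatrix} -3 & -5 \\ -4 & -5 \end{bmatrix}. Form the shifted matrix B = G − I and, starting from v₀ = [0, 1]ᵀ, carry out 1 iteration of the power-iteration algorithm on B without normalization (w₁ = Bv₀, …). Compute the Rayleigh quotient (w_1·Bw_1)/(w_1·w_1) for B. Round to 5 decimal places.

-9.60656

B = G − I has rows (-4, -5); (-4, -6)
w1 = Bv₀ = (-5, -6)
Bw1 = (50, 56)
w1·Bw1 = -586; w1·w1 = 61; μ ≈ -586/61 = -9.60656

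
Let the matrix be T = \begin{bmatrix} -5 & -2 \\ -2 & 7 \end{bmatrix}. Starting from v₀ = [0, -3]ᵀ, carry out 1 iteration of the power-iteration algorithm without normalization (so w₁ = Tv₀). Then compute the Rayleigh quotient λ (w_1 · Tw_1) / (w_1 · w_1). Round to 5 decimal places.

λ ≈ 7.15094

w1 = Tv₀ = ((-5)·0 + (-2)·(-3); (-2)·0 + 7·(-3)) = (6, -21)
Tw1 = (12, -159)
w1·Tw1 = 6·12 + (-21)·(-159) = 3411; w1·w1 = 6·6 + (-21)·(-21) = 477
λ ≈ 3411/477 = 7.15094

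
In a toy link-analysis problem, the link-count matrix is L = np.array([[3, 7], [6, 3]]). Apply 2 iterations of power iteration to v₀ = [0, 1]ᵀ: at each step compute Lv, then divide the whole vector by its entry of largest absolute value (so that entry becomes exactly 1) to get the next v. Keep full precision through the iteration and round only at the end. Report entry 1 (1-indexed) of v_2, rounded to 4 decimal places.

0.8235

Lv0 = (7.00000, 3.00000); divide by 7.00000 → v1 = (1.00000, 0.42857)
Lv1 = (6.00000, 7.28571); divide by 7.28571 → v2 = (0.82353, 1.00000)
Requested entry of v2: 42/51 = 0.8235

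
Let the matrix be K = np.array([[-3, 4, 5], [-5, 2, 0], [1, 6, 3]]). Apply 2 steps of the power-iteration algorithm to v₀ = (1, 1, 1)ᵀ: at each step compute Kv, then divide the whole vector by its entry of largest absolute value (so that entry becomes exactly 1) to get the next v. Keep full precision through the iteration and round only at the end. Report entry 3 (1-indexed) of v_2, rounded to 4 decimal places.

Kv0 = (6.00000, -3.00000, 10.00000); divide by 10.00000 → v1 = (0.60000, -0.30000, 1.00000)
Kv1 = (2.00000, -3.60000, 1.80000); divide by -3.60000 → v2 = (-0.55556, 1.00000, -0.50000)
Requested entry of v2: 18/-36 = -0.5000

-0.5000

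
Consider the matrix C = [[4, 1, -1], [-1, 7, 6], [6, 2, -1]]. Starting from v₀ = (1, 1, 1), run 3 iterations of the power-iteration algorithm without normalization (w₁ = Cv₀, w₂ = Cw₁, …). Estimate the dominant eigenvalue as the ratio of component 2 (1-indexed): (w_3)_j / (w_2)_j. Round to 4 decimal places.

8.8443

w1 = Cv₀ = (4·1 + 1·1 + (-1)·1; (-1)·1 + 7·1 + 6·1; 6·1 + 2·1 + (-1)·1) = (4, 12, 7)
w2 = Cw1 = (4·4 + 1·12 + (-1)·7; (-1)·4 + 7·12 + 6·7; 6·4 + 2·12 + (-1)·7) = (21, 122, 41)
w3 = Cw2 = (165, 1079, 329)
Ratio at component: 1079 / 122 = 8.8443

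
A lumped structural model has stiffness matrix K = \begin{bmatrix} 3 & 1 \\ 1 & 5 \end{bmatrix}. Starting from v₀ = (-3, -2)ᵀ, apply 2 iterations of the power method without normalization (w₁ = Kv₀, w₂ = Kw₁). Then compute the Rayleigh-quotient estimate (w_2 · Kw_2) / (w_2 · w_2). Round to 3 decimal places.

λ ≈ 5.350

w1 = Kv₀ = (3·(-3) + 1·(-2); 1·(-3) + 5·(-2)) = (-11, -13)
w2 = Kw1 = (3·(-11) + 1·(-13); 1·(-11) + 5·(-13)) = (-46, -76)
Kw2 = (-214, -426)
w2·Kw2 = (-46)·(-214) + (-76)·(-426) = 42220; w2·w2 = (-46)·(-46) + (-76)·(-76) = 7892
λ ≈ 42220/7892 = 5.350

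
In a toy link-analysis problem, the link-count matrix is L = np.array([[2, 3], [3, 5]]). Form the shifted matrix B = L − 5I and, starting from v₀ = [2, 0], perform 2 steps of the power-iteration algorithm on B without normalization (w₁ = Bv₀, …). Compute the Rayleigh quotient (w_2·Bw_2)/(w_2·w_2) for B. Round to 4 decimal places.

-4.8000

B = L − 5I has rows (-3, 3); (3, 0)
w1 = Bv₀ = (-6, 6)
w2 = Bw1 = (36, -18)
Bw2 = (-162, 108)
w2·Bw2 = -7776; w2·w2 = 1620; μ ≈ -7776/1620 = -4.8000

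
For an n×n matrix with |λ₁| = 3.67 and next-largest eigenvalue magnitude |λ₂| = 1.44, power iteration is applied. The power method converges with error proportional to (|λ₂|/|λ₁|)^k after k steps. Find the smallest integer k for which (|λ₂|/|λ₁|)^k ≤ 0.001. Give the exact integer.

|λ₂/λ₁| = 1.44/3.67 = 0.39237
Need k ≥ ln(0.001) / ln(0.39237) = -6.9078 / -0.9355 ≈ 7.384
Smallest integer k satisfying the bound: 8

8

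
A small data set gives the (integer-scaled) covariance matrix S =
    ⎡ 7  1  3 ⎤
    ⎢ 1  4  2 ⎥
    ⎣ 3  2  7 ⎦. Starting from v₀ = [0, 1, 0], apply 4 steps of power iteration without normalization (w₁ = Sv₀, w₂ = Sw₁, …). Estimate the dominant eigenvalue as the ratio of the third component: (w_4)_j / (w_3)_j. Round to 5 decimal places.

10.53358

w1 = Sv₀ = (7·0 + 1·1 + 3·0; 1·0 + 4·1 + 2·0; 3·0 + 2·1 + 7·0) = (1, 4, 2)
w2 = Sw1 = (7·1 + 1·4 + 3·2; 1·1 + 4·4 + 2·2; 3·1 + 2·4 + 7·2) = (17, 21, 25)
w3 = Sw2 = (215, 151, 268)
w4 = Sw3 = (2460, 1355, 2823)
Ratio at component: 2823 / 268 = 10.53358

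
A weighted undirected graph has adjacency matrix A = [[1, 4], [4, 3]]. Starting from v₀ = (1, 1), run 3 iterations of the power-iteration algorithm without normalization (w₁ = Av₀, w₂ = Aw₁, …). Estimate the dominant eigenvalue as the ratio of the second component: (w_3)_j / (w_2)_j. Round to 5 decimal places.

λ ≈ 6.21951

w1 = Av₀ = (1·1 + 4·1; 4·1 + 3·1) = (5, 7)
w2 = Aw1 = (1·5 + 4·7; 4·5 + 3·7) = (33, 41)
w3 = Aw2 = (197, 255)
Ratio at component: 255 / 41 = 6.21951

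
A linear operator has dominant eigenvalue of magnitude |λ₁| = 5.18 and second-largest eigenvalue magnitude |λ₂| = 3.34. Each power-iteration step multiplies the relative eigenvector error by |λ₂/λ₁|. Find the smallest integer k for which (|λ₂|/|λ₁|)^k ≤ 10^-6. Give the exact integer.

32

|λ₂/λ₁| = 3.34/5.18 = 0.64479
Need k ≥ ln(10^-6) / ln(0.64479) = -13.8155 / -0.4388 ≈ 31.482
Smallest integer k satisfying the bound: 32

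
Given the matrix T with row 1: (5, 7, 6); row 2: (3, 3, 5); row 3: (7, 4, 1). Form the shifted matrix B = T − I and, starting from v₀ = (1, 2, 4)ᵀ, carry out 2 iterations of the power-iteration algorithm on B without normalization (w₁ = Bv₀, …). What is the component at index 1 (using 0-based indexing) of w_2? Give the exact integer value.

255

B = T − I has rows (4, 7, 6); (3, 2, 5); (7, 4, 0)
w1 = Bv₀ = (4·1 + 7·2 + 6·4; 3·1 + 2·2 + 5·4; 7·1 + 4·2 + 0·4) = (42, 27, 15)
w2 = Bw1 = (4·42 + 7·27 + 6·15; 3·42 + 2·27 + 5·15; 7·42 + 4·27 + 0·15) = (447, 255, 402)
Requested component of w2: 255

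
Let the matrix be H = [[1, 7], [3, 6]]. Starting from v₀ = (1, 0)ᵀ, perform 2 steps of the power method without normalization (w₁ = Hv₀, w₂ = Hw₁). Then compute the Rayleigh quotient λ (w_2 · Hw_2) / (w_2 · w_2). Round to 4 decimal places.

8.3784

w1 = Hv₀ = (1·1 + 7·0; 3·1 + 6·0) = (1, 3)
w2 = Hw1 = (1·1 + 7·3; 3·1 + 6·3) = (22, 21)
Hw2 = (169, 192)
w2·Hw2 = 22·169 + 21·192 = 7750; w2·w2 = 22·22 + 21·21 = 925
λ ≈ 7750/925 = 8.3784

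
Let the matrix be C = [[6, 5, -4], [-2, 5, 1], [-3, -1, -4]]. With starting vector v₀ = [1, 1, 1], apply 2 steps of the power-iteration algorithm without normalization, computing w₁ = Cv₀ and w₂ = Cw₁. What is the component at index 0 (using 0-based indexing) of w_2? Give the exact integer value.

w1 = Cv₀ = (6·1 + 5·1 + (-4)·1; (-2)·1 + 5·1 + 1·1; (-3)·1 + (-1)·1 + (-4)·1) = (7, 4, -8)
w2 = Cw1 = (6·7 + 5·4 + (-4)·(-8); (-2)·7 + 5·4 + 1·(-8); (-3)·7 + (-1)·4 + (-4)·(-8)) = (94, -2, 7)
The requested component of w2 is 94.

94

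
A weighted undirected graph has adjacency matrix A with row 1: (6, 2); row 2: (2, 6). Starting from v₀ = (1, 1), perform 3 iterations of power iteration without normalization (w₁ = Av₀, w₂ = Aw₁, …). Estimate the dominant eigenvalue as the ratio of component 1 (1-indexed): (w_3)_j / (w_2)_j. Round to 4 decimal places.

λ ≈ 8.0000

w1 = Av₀ = (8, 8)
w2 = Aw1 = (64, 64)
w3 = Aw2 = (512, 512)
Ratio at component: 512 / 64 = 8.0000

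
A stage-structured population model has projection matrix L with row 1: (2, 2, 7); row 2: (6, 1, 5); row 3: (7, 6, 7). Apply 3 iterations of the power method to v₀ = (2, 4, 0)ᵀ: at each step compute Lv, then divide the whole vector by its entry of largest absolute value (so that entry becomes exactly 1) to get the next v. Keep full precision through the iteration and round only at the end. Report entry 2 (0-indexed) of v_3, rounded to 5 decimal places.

Lv0 = (12.000000, 16.000000, 38.000000); divide by 38.000000 → v1 = (0.315789, 0.421053, 1.000000)
Lv1 = (8.473684, 7.315789, 11.736842); divide by 11.736842 → v2 = (0.721973, 0.623318, 1.000000)
Lv2 = (9.690583, 9.955157, 15.793722); divide by 15.793722 → v3 = (0.613572, 0.630324, 1.000000)
Requested entry of v3: 7044/7044 = 1.00000

1.00000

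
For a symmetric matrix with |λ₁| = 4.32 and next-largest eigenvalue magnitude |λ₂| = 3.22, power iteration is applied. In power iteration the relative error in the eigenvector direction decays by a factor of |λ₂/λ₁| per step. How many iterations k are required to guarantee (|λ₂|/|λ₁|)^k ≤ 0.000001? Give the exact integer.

|λ₂/λ₁| = 3.22/4.32 = 0.74537
Need k ≥ ln(0.000001) / ln(0.74537) = -13.8155 / -0.2939 ≈ 47.012
Smallest integer k satisfying the bound: 48

48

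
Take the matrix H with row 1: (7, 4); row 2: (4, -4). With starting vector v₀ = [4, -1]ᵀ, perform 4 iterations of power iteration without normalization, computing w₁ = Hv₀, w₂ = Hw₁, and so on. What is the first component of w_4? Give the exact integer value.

w1 = Hv₀ = (7·4 + 4·(-1); 4·4 + (-4)·(-1)) = (24, 20)
w2 = Hw1 = (7·24 + 4·20; 4·24 + (-4)·20) = (248, 16)
w3 = Hw2 = (1800, 928)
w4 = Hw3 = (16312, 3488)
The requested component of w4 is 16312.

16312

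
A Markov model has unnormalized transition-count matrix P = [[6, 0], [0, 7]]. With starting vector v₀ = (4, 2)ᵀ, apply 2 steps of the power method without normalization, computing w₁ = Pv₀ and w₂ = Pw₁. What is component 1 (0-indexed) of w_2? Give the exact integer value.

98

w1 = Pv₀ = (24, 14)
w2 = Pw1 = (144, 98)
The requested component of w2 is 98.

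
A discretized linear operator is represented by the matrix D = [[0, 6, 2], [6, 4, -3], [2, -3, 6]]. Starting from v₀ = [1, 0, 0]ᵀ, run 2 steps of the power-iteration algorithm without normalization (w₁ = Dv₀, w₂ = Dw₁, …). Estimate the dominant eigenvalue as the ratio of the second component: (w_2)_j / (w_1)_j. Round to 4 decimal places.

w1 = Dv₀ = (0, 6, 2)
w2 = Dw1 = (40, 18, -6)
Ratio at component: 18 / 6 = 3.0000

λ ≈ 3.0000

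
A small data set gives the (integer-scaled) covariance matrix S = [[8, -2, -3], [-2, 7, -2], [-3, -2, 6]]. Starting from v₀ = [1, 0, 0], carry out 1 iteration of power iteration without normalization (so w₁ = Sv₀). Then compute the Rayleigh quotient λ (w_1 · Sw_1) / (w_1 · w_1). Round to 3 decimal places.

λ ≈ 10.104

w1 = Sv₀ = (8·1 + (-2)·0 + (-3)·0; (-2)·1 + 7·0 + (-2)·0; (-3)·1 + (-2)·0 + 6·0) = (8, -2, -3)
Sw1 = (77, -24, -38)
w1·Sw1 = 8·77 + (-2)·(-24) + (-3)·(-38) = 778; w1·w1 = 8·8 + (-2)·(-2) + (-3)·(-3) = 77
λ ≈ 778/77 = 10.104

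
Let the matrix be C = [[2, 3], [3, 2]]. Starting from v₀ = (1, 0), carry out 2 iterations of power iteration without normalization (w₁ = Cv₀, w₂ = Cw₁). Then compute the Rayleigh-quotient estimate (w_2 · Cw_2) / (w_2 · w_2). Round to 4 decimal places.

4.9904

w1 = Cv₀ = (2, 3)
w2 = Cw1 = (13, 12)
Cw2 = (62, 63)
w2·Cw2 = 13·62 + 12·63 = 1562; w2·w2 = 13·13 + 12·12 = 313
λ ≈ 1562/313 = 4.9904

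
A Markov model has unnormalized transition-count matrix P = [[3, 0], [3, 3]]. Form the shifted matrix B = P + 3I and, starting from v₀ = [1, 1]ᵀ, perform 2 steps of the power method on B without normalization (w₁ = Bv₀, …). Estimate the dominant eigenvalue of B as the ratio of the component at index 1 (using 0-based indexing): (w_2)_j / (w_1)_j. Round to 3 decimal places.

B = P + 3I has rows (6, 0); (3, 6)
w1 = Bv₀ = (6·1 + 0·1; 3·1 + 6·1) = (6, 9)
w2 = Bw1 = (6·6 + 0·9; 3·6 + 6·9) = (36, 72)
Ratio: 72/9 = 8.000

8.000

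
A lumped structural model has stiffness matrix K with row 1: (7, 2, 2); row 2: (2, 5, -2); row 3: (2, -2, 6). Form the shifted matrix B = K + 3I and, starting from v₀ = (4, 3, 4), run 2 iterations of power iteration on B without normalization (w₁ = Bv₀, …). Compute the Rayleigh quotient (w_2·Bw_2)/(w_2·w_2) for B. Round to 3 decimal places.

μ ≈ 11.594

B = K + 3I has rows (10, 2, 2); (2, 8, -2); (2, -2, 9)
w1 = Bv₀ = (54, 24, 38)
w2 = Bw1 = (664, 224, 402)
Bw2 = (7892, 2316, 4498)
w2·Bw2 = 7567268; w2·w2 = 652676; μ ≈ 7567268/652676 = 11.594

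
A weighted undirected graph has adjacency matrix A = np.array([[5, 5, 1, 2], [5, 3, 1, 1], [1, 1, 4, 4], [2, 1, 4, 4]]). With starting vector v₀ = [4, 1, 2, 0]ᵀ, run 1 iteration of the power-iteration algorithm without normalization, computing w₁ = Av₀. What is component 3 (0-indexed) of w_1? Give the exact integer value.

w1 = Av₀ = (5·4 + 5·1 + 1·2 + 2·0; 5·4 + 3·1 + 1·2 + 1·0; 1·4 + 1·1 + 4·2 + 4·0; 2·4 + 1·1 + 4·2 + 4·0) = (27, 25, 13, 17)
The requested component of w1 is 17.

17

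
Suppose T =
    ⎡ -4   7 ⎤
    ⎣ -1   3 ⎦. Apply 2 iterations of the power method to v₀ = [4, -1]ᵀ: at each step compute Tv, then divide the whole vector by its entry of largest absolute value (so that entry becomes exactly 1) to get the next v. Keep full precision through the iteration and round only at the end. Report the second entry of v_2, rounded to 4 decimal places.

Tv0 = (-23.00000, -7.00000); divide by -23.00000 → v1 = (1.00000, 0.30435)
Tv1 = (-1.86957, -0.08696); divide by -1.86957 → v2 = (1.00000, 0.04651)
Requested entry of v2: 2/43 = 0.0465

0.0465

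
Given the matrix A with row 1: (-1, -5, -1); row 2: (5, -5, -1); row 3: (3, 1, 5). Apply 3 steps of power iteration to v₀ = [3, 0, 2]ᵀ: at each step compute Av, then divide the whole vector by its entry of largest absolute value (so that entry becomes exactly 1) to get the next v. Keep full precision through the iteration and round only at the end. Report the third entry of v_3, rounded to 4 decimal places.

0.2241

Av0 = (-5.00000, 13.00000, 19.00000); divide by 19.00000 → v1 = (-0.26316, 0.68421, 1.00000)
Av1 = (-4.15789, -5.73684, 4.89474); divide by -5.73684 → v2 = (0.72477, 1.00000, -0.85321)
Av2 = (-4.87156, -0.52294, -1.09174); divide by -4.87156 → v3 = (1.00000, 0.10734, 0.22411)
Requested entry of v3: 119/531 = 0.2241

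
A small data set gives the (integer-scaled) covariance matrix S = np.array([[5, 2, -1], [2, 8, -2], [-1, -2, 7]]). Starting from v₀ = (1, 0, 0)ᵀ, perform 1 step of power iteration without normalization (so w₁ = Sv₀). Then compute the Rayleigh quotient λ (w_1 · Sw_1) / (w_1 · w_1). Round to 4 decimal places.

7.4000

w1 = Sv₀ = (5·1 + 2·0 + (-1)·0; 2·1 + 8·0 + (-2)·0; (-1)·1 + (-2)·0 + 7·0) = (5, 2, -1)
Sw1 = (30, 28, -16)
w1·Sw1 = 5·30 + 2·28 + (-1)·(-16) = 222; w1·w1 = 5·5 + 2·2 + (-1)·(-1) = 30
λ ≈ 222/30 = 7.4000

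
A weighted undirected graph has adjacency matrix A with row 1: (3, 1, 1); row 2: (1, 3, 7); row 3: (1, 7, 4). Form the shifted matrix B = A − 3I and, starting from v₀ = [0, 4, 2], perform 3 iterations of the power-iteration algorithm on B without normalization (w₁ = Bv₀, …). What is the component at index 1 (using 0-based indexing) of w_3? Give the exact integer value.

B = A − 3I has rows (0, 1, 1); (1, 0, 7); (1, 7, 1)
w1 = Bv₀ = (0·0 + 1·4 + 1·2; 1·0 + 0·4 + 7·2; 1·0 + 7·4 + 1·2) = (6, 14, 30)
w2 = Bw1 = (0·6 + 1·14 + 1·30; 1·6 + 0·14 + 7·30; 1·6 + 7·14 + 1·30) = (44, 216, 134)
w3 = Bw2 = (350, 982, 1690)
Requested component of w3: 982

982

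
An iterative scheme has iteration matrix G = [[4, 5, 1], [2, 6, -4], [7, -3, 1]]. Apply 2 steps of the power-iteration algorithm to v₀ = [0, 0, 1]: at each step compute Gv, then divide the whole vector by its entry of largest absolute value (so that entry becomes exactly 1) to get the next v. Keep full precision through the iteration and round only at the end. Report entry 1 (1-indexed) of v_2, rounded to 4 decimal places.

0.5769

Gv0 = (1.00000, -4.00000, 1.00000); divide by -4.00000 → v1 = (-0.25000, 1.00000, -0.25000)
Gv1 = (3.75000, 6.50000, -5.00000); divide by 6.50000 → v2 = (0.57692, 1.00000, -0.76923)
Requested entry of v2: -15/-26 = 0.5769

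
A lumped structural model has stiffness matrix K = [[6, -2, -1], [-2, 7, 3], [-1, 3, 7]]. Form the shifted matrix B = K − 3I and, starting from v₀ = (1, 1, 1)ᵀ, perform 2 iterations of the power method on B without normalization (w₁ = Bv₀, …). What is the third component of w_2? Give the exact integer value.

B = K − 3I has rows (3, -2, -1); (-2, 4, 3); (-1, 3, 4)
w1 = Bv₀ = (3·1 + (-2)·1 + (-1)·1; (-2)·1 + 4·1 + 3·1; (-1)·1 + 3·1 + 4·1) = (0, 5, 6)
w2 = Bw1 = (3·0 + (-2)·5 + (-1)·6; (-2)·0 + 4·5 + 3·6; (-1)·0 + 3·5 + 4·6) = (-16, 38, 39)
Requested component of w2: 39

39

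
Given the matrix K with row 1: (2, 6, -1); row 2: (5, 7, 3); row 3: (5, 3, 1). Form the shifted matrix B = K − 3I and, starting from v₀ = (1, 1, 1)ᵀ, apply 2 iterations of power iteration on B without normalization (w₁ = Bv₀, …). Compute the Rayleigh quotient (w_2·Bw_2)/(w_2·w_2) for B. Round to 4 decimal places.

μ ≈ 8.6624

B = K − 3I has rows (-1, 6, -1); (5, 4, 3); (5, 3, -2)
w1 = Bv₀ = ((-1)·1 + 6·1 + (-1)·1; 5·1 + 4·1 + 3·1; 5·1 + 3·1 + (-2)·1) = (4, 12, 6)
w2 = Bw1 = ((-1)·4 + 6·12 + (-1)·6; 5·4 + 4·12 + 3·6; 5·4 + 3·12 + (-2)·6) = (62, 86, 44)
Bw2 = (410, 786, 480)
w2·Bw2 = 114136; w2·w2 = 13176; μ ≈ 114136/13176 = 8.6624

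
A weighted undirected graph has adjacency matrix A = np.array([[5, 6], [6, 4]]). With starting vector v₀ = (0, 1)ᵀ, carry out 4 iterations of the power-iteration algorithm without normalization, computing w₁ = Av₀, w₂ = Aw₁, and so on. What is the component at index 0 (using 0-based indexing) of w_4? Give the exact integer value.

6102

w1 = Av₀ = (5·0 + 6·1; 6·0 + 4·1) = (6, 4)
w2 = Aw1 = (5·6 + 6·4; 6·6 + 4·4) = (54, 52)
w3 = Aw2 = (582, 532)
w4 = Aw3 = (6102, 5620)
The requested component of w4 is 6102.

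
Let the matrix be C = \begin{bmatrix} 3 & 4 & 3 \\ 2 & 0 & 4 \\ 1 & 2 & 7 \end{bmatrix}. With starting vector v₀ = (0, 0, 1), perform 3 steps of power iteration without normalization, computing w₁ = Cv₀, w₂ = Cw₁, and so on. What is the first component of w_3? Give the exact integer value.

w1 = Cv₀ = (3, 4, 7)
w2 = Cw1 = (46, 34, 60)
w3 = Cw2 = (454, 332, 534)
The requested component of w3 is 454.

454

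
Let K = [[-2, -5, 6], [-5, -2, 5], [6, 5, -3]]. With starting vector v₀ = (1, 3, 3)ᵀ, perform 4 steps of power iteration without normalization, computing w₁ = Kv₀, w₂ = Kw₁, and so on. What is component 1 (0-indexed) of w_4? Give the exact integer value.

w1 = Kv₀ = ((-2)·1 + (-5)·3 + 6·3; (-5)·1 + (-2)·3 + 5·3; 6·1 + 5·3 + (-3)·3) = (1, 4, 12)
w2 = Kw1 = ((-2)·1 + (-5)·4 + 6·12; (-5)·1 + (-2)·4 + 5·12; 6·1 + 5·4 + (-3)·12) = (50, 47, -10)
w3 = Kw2 = (-395, -394, 565)
w4 = Kw3 = (6150, 5588, -6035)
The requested component of w4 is 5588.

5588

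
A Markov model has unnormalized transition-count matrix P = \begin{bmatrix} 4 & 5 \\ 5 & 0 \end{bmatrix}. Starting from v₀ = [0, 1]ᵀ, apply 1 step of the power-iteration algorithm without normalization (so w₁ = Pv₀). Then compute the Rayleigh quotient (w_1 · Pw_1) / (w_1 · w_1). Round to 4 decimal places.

w1 = Pv₀ = (5, 0)
Pw1 = (20, 25)
w1·Pw1 = 5·20 + 0·25 = 100; w1·w1 = 5·5 + 0·0 = 25
λ ≈ 100/25 = 4.0000

λ ≈ 4.0000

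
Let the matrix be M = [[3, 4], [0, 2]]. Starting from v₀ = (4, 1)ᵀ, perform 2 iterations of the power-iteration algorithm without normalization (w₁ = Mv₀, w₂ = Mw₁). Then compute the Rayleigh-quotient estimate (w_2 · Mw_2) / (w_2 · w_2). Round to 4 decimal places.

λ ≈ 3.2792

w1 = Mv₀ = (3·4 + 4·1; 0·4 + 2·1) = (16, 2)
w2 = Mw1 = (3·16 + 4·2; 0·16 + 2·2) = (56, 4)
Mw2 = (184, 8)
w2·Mw2 = 56·184 + 4·8 = 10336; w2·w2 = 56·56 + 4·4 = 3152
λ ≈ 10336/3152 = 3.2792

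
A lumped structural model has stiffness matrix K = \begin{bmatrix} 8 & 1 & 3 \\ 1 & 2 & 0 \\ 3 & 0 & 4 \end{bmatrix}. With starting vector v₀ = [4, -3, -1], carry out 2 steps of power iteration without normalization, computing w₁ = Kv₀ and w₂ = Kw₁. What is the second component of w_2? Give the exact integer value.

w1 = Kv₀ = (8·4 + 1·(-3) + 3·(-1); 1·4 + 2·(-3) + 0·(-1); 3·4 + 0·(-3) + 4·(-1)) = (26, -2, 8)
w2 = Kw1 = (8·26 + 1·(-2) + 3·8; 1·26 + 2·(-2) + 0·8; 3·26 + 0·(-2) + 4·8) = (230, 22, 110)
The requested component of w2 is 22.

22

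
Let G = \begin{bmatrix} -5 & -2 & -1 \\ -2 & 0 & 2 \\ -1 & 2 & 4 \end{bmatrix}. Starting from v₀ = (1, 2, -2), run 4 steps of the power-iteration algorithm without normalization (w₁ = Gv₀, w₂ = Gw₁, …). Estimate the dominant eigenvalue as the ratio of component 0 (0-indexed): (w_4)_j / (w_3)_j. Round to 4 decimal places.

w1 = Gv₀ = (-7, -6, -5)
w2 = Gw1 = (52, 4, -25)
w3 = Gw2 = (-243, -154, -144)
w4 = Gw3 = (1667, 198, -641)
Ratio at component: 1667 / -243 = -6.8601

-6.8601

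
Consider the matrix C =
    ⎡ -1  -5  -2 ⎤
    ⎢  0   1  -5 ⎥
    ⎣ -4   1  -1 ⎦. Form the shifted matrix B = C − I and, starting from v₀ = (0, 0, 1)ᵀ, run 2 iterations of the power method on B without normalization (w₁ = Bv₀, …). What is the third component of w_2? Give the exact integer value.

7

B = C − I has rows (-2, -5, -2); (0, 0, -5); (-4, 1, -2)
w1 = Bv₀ = ((-2)·0 + (-5)·0 + (-2)·1; 0·0 + 0·0 + (-5)·1; (-4)·0 + 1·0 + (-2)·1) = (-2, -5, -2)
w2 = Bw1 = ((-2)·(-2) + (-5)·(-5) + (-2)·(-2); 0·(-2) + 0·(-5) + (-5)·(-2); (-4)·(-2) + 1·(-5) + (-2)·(-2)) = (33, 10, 7)
Requested component of w2: 7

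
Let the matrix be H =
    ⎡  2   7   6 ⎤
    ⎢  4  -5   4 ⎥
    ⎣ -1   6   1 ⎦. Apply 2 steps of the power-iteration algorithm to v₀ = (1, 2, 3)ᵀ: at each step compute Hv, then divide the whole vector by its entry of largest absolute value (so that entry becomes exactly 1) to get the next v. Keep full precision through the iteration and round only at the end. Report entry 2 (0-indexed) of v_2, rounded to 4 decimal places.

Hv0 = (34.00000, 6.00000, 14.00000); divide by 34.00000 → v1 = (1.00000, 0.17647, 0.41176)
Hv1 = (5.70588, 4.76471, 0.47059); divide by 5.70588 → v2 = (1.00000, 0.83505, 0.08247)
Requested entry of v2: 16/194 = 0.0825

0.0825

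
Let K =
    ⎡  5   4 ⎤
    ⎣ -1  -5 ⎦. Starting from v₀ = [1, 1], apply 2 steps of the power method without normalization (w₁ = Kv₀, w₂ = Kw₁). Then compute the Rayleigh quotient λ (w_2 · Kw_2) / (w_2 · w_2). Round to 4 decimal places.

1.5000

w1 = Kv₀ = (9, -6)
w2 = Kw1 = (21, 21)
Kw2 = (189, -126)
w2·Kw2 = 21·189 + 21·(-126) = 1323; w2·w2 = 21·21 + 21·21 = 882
λ ≈ 1323/882 = 1.5000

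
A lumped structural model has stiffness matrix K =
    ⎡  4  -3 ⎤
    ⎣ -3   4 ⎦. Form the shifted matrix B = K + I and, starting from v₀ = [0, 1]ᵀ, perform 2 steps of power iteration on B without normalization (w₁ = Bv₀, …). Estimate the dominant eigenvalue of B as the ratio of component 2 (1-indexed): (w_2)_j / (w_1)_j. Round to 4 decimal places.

B = K + I has rows (5, -3); (-3, 5)
w1 = Bv₀ = (-3, 5)
w2 = Bw1 = (-30, 34)
Ratio: 34/5 = 6.8000

μ ≈ 6.8000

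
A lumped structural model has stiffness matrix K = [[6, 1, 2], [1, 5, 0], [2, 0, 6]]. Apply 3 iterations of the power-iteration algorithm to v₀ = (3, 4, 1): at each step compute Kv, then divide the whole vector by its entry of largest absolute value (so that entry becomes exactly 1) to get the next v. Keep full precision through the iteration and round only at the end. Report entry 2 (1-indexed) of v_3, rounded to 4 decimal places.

0.5810

Kv0 = (24.00000, 23.00000, 12.00000); divide by 24.00000 → v1 = (1.00000, 0.95833, 0.50000)
Kv1 = (7.95833, 5.79167, 5.00000); divide by 7.95833 → v2 = (1.00000, 0.72775, 0.62827)
Kv2 = (7.98429, 4.63874, 5.76963); divide by 7.98429 → v3 = (1.00000, 0.58098, 0.72262)
Requested entry of v3: 886/1525 = 0.5810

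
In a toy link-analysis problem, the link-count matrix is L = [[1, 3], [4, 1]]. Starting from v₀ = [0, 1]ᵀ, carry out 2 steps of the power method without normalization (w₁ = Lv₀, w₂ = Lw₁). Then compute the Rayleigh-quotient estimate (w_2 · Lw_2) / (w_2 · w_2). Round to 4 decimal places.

λ ≈ 3.6634

w1 = Lv₀ = (3, 1)
w2 = Lw1 = (6, 13)
Lw2 = (45, 37)
w2·Lw2 = 6·45 + 13·37 = 751; w2·w2 = 6·6 + 13·13 = 205
λ ≈ 751/205 = 3.6634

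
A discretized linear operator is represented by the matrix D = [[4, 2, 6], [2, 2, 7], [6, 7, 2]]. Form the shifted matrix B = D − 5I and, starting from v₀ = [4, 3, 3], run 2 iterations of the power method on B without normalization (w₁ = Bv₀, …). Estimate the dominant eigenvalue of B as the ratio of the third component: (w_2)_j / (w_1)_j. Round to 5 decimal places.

4.22222

B = D − 5I has rows (-1, 2, 6); (2, -3, 7); (6, 7, -3)
w1 = Bv₀ = ((-1)·4 + 2·3 + 6·3; 2·4 + (-3)·3 + 7·3; 6·4 + 7·3 + (-3)·3) = (20, 20, 36)
w2 = Bw1 = ((-1)·20 + 2·20 + 6·36; 2·20 + (-3)·20 + 7·36; 6·20 + 7·20 + (-3)·36) = (236, 232, 152)
Ratio: 152/36 = 4.22222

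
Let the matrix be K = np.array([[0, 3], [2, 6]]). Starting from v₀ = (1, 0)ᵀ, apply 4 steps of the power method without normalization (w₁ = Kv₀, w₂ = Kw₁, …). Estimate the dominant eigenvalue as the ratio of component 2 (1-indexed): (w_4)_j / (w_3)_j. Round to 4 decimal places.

6.8571

w1 = Kv₀ = (0·1 + 3·0; 2·1 + 6·0) = (0, 2)
w2 = Kw1 = (0·0 + 3·2; 2·0 + 6·2) = (6, 12)
w3 = Kw2 = (36, 84)
w4 = Kw3 = (252, 576)
Ratio at component: 576 / 84 = 6.8571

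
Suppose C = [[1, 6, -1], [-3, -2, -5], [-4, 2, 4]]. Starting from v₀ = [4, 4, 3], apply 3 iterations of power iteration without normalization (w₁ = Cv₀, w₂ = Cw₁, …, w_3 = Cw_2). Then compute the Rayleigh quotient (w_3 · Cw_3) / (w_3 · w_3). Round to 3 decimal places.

λ ≈ -2.463

w1 = Cv₀ = (25, -35, 4)
w2 = Cw1 = (-189, -25, -154)
w3 = Cw2 = (-185, 1387, 90)
Cw3 = (8047, -2669, 3874)
w3·Cw3 = (-185)·8047 + 1387·(-2669) + 90·3874 = -4841938; w3·w3 = (-185)·(-185) + 1387·1387 + 90·90 = 1966094
λ ≈ -4841938/1966094 = -2.463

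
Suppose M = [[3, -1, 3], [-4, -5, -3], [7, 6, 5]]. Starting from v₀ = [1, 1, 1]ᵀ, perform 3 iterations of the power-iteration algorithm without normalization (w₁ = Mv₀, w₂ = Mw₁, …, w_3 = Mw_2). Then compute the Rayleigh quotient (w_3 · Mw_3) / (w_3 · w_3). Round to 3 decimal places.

6.099

w1 = Mv₀ = (3·1 + (-1)·1 + 3·1; (-4)·1 + (-5)·1 + (-3)·1; 7·1 + 6·1 + 5·1) = (5, -12, 18)
w2 = Mw1 = (3·5 + (-1)·(-12) + 3·18; (-4)·5 + (-5)·(-12) + (-3)·18; 7·5 + 6·(-12) + 5·18) = (81, -14, 53)
w3 = Mw2 = (416, -413, 748)
Mw3 = (3905, -1843, 4174)
w3·Mw3 = 416·3905 + (-413)·(-1843) + 748·4174 = 5507791; w3·w3 = 416·416 + (-413)·(-413) + 748·748 = 903129
λ ≈ 5507791/903129 = 6.099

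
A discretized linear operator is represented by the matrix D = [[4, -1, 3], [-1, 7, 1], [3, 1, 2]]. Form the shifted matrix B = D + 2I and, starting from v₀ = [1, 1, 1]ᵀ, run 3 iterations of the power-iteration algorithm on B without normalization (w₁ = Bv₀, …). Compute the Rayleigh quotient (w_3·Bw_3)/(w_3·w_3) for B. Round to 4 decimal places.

B = D + 2I has rows (6, -1, 3); (-1, 9, 1); (3, 1, 4)
w1 = Bv₀ = (6·1 + (-1)·1 + 3·1; (-1)·1 + 9·1 + 1·1; 3·1 + 1·1 + 4·1) = (8, 9, 8)
w2 = Bw1 = (6·8 + (-1)·9 + 3·8; (-1)·8 + 9·9 + 1·8; 3·8 + 1·9 + 4·8) = (63, 81, 65)
w3 = Bw2 = (492, 731, 530)
Bw3 = (3811, 6617, 4327)
w3·Bw3 = 9005349; w3·w3 = 1057325; μ ≈ 9005349/1057325 = 8.5171

8.5171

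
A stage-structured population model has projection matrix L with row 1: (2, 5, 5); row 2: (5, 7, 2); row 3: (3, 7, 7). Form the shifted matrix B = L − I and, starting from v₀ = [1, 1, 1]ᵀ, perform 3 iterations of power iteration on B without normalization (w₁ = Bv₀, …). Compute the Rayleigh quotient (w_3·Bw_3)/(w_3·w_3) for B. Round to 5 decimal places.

B = L − I has rows (1, 5, 5); (5, 6, 2); (3, 7, 6)
w1 = Bv₀ = (11, 13, 16)
w2 = Bw1 = (156, 165, 220)
w3 = Bw2 = (2081, 2210, 2943)
Bw3 = (27846, 29551, 39371)
w3·Bw3 = 239124089; w3·w3 = 17875910; μ ≈ 239124089/17875910 = 13.37689

13.37689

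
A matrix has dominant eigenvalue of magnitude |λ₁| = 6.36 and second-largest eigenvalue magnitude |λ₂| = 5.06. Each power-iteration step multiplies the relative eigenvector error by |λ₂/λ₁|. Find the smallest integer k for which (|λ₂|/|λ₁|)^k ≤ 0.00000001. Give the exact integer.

81

|λ₂/λ₁| = 5.06/6.36 = 0.79560
Need k ≥ ln(0.00000001) / ln(0.79560) = -18.4207 / -0.2287 ≈ 80.559
Smallest integer k satisfying the bound: 81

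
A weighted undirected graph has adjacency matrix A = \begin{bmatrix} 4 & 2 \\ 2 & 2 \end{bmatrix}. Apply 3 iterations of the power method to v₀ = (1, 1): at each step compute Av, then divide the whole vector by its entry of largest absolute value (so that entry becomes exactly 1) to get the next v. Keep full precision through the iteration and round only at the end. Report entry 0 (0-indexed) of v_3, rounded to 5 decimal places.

1.00000

Av0 = (6.000000, 4.000000); divide by 6.000000 → v1 = (1.000000, 0.666667)
Av1 = (5.333333, 3.333333); divide by 5.333333 → v2 = (1.000000, 0.625000)
Av2 = (5.250000, 3.250000); divide by 5.250000 → v3 = (1.000000, 0.619048)
Requested entry of v3: 168/168 = 1.00000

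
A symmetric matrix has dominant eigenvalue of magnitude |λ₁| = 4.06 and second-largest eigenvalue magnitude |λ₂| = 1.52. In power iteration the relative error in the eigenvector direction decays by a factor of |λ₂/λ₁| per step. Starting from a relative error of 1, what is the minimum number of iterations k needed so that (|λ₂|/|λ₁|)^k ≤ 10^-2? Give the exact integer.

5

|λ₂/λ₁| = 1.52/4.06 = 0.37438
Need k ≥ ln(10^-2) / ln(0.37438) = -4.6052 / -0.9825 ≈ 4.687
Smallest integer k satisfying the bound: 5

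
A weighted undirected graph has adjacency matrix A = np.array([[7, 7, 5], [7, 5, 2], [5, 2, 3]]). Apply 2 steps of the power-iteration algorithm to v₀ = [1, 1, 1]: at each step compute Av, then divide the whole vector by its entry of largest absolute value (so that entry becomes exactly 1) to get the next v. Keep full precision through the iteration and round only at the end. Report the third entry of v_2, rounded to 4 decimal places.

Av0 = (19.00000, 14.00000, 10.00000); divide by 19.00000 → v1 = (1.00000, 0.73684, 0.52632)
Av1 = (14.78947, 11.73684, 8.05263); divide by 14.78947 → v2 = (1.00000, 0.79359, 0.54448)
Requested entry of v2: 153/281 = 0.5445

0.5445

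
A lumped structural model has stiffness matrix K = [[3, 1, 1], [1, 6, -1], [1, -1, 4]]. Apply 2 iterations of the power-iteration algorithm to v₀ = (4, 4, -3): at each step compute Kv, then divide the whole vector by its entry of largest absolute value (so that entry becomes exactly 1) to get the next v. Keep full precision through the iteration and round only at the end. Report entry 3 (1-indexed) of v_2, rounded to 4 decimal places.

Kv0 = (13.00000, 31.00000, -12.00000); divide by 31.00000 → v1 = (0.41935, 1.00000, -0.38710)
Kv1 = (1.87097, 6.80645, -2.12903); divide by 6.80645 → v2 = (0.27488, 1.00000, -0.31280)
Requested entry of v2: -66/211 = -0.3128

-0.3128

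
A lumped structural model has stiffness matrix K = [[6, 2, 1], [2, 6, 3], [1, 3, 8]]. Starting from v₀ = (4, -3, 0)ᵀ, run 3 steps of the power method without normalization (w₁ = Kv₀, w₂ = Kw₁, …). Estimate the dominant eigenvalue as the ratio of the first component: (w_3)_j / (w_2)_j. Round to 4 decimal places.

w1 = Kv₀ = (18, -10, -5)
w2 = Kw1 = (83, -39, -52)
w3 = Kw2 = (368, -224, -450)
Ratio at component: 368 / 83 = 4.4337

4.4337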